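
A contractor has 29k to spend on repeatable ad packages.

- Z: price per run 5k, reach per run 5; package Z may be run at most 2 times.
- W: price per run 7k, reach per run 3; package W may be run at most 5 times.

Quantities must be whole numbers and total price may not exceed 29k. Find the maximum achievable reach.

Z has the best ratio (5/5); taking only Z gives at most 2×5 = 10 (stopped by the supply cap of 2).
Mixing does better — 2×Z and 2×W: price 24 ≤ 29, reach 2·5 + 2·3 = 16.

16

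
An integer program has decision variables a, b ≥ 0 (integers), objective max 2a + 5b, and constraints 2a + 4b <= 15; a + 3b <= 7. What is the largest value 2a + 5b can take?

(a,b)=(7,0): 2·7+4·0=14≤15, 1·7+3·0=7≤7, objective 14.
(a,b)=(6,0): 2·6+4·0=12≤15, 1·6+3·0=6≤7, objective 12.
Maximum is 14 at (a,b)=(7,0).

14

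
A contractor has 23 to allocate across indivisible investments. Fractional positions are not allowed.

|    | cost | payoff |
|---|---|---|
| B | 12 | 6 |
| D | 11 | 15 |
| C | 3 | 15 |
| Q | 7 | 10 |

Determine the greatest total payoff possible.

This is a 0-1 knapsack instance.
Allowing fractional choices, the relaxed optimum would be about 41.0, but investments are indivisible.
D + C + Q: cost 11 + 3 + 7 = 21 ≤ 23, payoff 15 + 15 + 10 = 40.
B + C + Q: cost 12 + 3 + 7 = 22 ≤ 23, payoff 6 + 15 + 10 = 31.
D + C: cost 11 + 3 = 14 ≤ 23, payoff 15 + 15 = 30.
Best is D, C, and Q with total payoff 40.

40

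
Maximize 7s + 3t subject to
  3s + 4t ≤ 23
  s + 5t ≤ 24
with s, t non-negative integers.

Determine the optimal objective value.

49

The continuous relaxation peaks at (7.67, 0) with value 53.67; rounding to a feasible lattice point costs some objective.
(s,t)=(7,0): 3·7+4·0=21≤23, 1·7+5·0=7≤24, objective 49.
(s,t)=(6,1): 3·6+4·1=22≤23, 1·6+5·1=11≤24, objective 45.
Maximum is 49 at (s,t)=(7,0).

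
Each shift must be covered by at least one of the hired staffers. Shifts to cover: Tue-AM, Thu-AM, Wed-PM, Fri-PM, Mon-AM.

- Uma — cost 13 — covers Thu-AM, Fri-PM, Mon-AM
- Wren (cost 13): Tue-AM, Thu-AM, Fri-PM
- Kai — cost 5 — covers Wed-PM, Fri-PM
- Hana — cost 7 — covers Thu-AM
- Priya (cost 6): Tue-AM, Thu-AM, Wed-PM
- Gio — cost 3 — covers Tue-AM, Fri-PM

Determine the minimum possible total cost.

The greedy cost-per-new-shift heuristic would pick Gio, Priya, and Uma for 22, but a cheaper cover exists.
Choose Uma and Priya: together they cover Tue-AM, Thu-AM, Wed-PM, Fri-PM, Mon-AM — every shift.
Total cost: 13 + 6 = 19.
No cover costs less than 19.

19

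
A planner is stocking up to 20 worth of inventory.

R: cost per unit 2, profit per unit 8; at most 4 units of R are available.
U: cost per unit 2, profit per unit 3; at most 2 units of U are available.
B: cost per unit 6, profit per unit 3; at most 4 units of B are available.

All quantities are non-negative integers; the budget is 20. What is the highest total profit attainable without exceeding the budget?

Take 4×R, 2×U, and 1×B: cost 18 ≤ 20, profit 4·8 + 2·3 + 1·3 = 41.
R has the best ratio (8/2) and is taken to its limit of 4; remaining capacity is filled optimally with the others.

41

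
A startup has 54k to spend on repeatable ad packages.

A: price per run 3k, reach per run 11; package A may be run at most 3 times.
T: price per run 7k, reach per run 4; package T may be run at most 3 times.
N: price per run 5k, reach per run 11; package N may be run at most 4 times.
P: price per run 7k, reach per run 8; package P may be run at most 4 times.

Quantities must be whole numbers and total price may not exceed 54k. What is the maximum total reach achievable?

101

Take 3×A, 4×N, and 3×P: price 50 ≤ 54, reach 3·11 + 4·11 + 3·8 = 101.
A has the best ratio (11/3) and is taken to its limit of 3; remaining capacity is filled optimally with the others.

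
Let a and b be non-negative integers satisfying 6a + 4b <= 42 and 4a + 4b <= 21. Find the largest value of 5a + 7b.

(a,b)=(0,5): 6·0+4·5=20≤42, 4·0+4·5=20≤21, objective 35.
(a,b)=(1,4): 6·1+4·4=22≤42, 4·1+4·4=20≤21, objective 33.
(a,b)=(0,4): 6·0+4·4=16≤42, 4·0+4·4=16≤21, objective 28.
Maximum is 35 at (a,b)=(0,5).

35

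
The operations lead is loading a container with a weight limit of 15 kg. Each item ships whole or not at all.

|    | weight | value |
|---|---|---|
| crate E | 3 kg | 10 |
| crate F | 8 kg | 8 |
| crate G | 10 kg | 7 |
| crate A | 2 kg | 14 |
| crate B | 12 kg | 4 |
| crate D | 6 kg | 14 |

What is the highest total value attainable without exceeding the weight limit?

Take crate E, crate A, and crate D: weight 3 + 2 + 6 = 11 ≤ 15, value 10 + 14 + 14 = 38.
No other feasible combination does better.

38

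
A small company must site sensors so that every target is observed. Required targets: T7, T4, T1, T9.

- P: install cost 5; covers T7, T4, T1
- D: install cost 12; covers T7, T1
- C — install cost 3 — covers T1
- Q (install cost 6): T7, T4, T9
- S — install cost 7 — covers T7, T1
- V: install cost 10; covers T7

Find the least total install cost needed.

This is a weighted set-cover instance.
The greedy cost-per-new-target heuristic would pick P and Q for 11, but a cheaper cover exists.
Choose C and Q: together they cover T7, T4, T1, T9 — every target.
Total install cost: 3 + 6 = 9.
No cover costs less than 9.

9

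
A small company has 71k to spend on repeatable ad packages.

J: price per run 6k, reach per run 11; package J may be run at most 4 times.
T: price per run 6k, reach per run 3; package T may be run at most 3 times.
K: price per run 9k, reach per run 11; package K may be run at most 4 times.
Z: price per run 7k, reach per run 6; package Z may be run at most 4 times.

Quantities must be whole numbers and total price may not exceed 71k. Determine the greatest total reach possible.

94

This is a bounded integer knapsack.
J has the best ratio (11/6); taking only J gives at most 4×11 = 44 (stopped by the supply cap of 4).
Mixing does better — 4×J, 4×K, and 1×Z: price 67 ≤ 71, reach 4·11 + 4·11 + 1·6 = 94.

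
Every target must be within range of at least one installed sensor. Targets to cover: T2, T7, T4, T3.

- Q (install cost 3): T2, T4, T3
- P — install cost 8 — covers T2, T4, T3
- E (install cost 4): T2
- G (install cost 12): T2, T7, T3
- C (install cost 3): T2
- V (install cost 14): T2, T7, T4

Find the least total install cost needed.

15

Choose Q and G: together they cover T2, T7, T4, T3 — every target.
Total install cost: 3 + 12 = 15.
No cover costs less than 15.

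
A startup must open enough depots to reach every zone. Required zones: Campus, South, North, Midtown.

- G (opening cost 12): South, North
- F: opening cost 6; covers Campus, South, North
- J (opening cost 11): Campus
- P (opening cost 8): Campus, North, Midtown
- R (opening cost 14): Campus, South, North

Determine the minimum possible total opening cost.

14

This is an integer covering problem.
Choose F and P: together they cover Campus, South, North, Midtown — every zone.
Total opening cost: 6 + 8 = 14.
No cover costs less than 14.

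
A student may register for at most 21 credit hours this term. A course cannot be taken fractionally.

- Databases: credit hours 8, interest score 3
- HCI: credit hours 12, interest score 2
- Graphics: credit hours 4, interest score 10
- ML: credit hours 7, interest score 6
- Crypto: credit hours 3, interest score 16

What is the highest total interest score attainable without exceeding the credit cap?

32

Take Graphics, ML, and Crypto: credit hours 4 + 7 + 3 = 14 ≤ 21, interest score 10 + 6 + 16 = 32.
No other feasible combination does better.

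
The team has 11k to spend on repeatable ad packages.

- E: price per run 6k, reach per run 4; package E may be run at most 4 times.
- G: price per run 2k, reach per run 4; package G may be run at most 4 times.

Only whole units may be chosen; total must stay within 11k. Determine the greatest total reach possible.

3×G: price 6 ≤ 11, reach 3·4 = 12.
4×G: price 8 ≤ 11, reach 4·4 = 16.
Best is 16.

16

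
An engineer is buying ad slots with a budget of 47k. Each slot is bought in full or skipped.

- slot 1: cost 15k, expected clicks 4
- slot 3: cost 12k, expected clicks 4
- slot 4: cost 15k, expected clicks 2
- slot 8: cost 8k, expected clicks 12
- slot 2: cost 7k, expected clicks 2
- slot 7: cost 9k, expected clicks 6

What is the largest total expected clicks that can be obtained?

26

slot 1 + slot 3 + slot 8 + slot 7: cost 15 + 12 + 8 + 9 = 44 ≤ 47, expected clicks 4 + 4 + 12 + 6 = 26.
slot 3 + slot 8 + slot 2 + slot 7: cost 12 + 8 + 7 + 9 = 36 ≤ 47, expected clicks 4 + 12 + 2 + 6 = 24.
Best is slot 1, slot 3, slot 8, and slot 7 with total expected clicks 26.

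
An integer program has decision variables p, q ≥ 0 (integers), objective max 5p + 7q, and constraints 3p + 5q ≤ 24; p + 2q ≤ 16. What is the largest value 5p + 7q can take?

(p,q)=(8,0): 3·8+5·0=24≤24, 1·8+2·0=8≤16, objective 40.
(p,q)=(7,0): 3·7+5·0=21≤24, 1·7+2·0=7≤16, objective 35.
The best lattice point is (8,0), giving 40.

40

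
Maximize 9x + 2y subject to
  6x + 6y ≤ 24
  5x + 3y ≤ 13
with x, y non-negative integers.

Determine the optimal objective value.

20

(x,y)=(2,1): 6·2+6·1=18≤24, 5·2+3·1=13≤13, objective 20.
(x,y)=(2,0): 6·2+6·0=12≤24, 5·2+3·0=10≤13, objective 18.
The best lattice point is (2,1), giving 20.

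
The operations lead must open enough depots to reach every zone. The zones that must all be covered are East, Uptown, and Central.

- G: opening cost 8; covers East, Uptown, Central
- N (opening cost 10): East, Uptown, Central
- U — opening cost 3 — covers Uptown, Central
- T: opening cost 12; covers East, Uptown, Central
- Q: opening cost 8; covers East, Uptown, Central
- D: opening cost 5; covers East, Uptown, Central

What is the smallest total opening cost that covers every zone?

D alone covers East, Uptown, Central — every zone.
Total opening cost: 5.

5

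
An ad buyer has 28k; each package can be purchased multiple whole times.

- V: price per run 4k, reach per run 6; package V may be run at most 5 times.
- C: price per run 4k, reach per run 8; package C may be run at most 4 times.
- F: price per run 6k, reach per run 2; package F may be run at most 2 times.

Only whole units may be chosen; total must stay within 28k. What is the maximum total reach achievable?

50

C has the best ratio (8/4); taking only C gives at most 4×8 = 32 (stopped by the supply cap of 4).
Mixing does better — 3×V and 4×C: price 28 ≤ 28, reach 3·6 + 4·8 = 50.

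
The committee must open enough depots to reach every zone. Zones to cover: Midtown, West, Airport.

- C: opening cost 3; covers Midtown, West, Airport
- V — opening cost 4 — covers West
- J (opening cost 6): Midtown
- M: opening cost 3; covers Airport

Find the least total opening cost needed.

C alone covers Midtown, West, Airport — every zone.
Total opening cost: 3.

3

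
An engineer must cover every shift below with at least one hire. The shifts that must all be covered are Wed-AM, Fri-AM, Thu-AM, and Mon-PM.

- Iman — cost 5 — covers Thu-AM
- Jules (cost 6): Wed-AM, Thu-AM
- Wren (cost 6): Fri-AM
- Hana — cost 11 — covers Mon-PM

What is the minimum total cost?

23

This is a weighted set-cover instance.
Choose Jules, Wren, and Hana: together they cover Wed-AM, Fri-AM, Thu-AM, Mon-PM — every shift.
Total cost: 6 + 6 + 11 = 23.
No cover costs less than 23.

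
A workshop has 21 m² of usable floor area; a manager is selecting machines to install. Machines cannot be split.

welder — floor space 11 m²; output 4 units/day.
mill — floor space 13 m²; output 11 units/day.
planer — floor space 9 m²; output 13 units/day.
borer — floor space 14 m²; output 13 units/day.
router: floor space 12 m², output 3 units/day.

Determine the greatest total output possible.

17

planer + router: floor space 9 + 12 = 21 ≤ 21, output 13 + 3 = 16.
welder + planer: floor space 11 + 9 = 20 ≤ 21, output 4 + 13 = 17.
Best is welder and planer with total output 17.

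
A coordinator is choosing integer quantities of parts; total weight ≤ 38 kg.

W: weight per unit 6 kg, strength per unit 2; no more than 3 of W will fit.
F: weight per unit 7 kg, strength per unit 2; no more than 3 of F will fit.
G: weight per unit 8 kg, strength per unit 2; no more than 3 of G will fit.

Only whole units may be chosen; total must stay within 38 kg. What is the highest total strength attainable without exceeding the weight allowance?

10

Take 2×F and 3×G: weight 38 ≤ 38, strength 2·2 + 3·2 = 10.
No other integer combination yields more.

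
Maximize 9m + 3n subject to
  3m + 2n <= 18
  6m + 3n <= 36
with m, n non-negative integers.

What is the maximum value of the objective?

54

(m,n)=(6,0): 3·6+2·0=18≤18, 6·6+3·0=36≤36, objective 54.
(m,n)=(5,1): 3·5+2·1=17≤18, 6·5+3·1=33≤36, objective 48.
(m,n)=(5,0): 3·5+2·0=15≤18, 6·5+3·0=30≤36, objective 45.
No feasible integer point exceeds 54.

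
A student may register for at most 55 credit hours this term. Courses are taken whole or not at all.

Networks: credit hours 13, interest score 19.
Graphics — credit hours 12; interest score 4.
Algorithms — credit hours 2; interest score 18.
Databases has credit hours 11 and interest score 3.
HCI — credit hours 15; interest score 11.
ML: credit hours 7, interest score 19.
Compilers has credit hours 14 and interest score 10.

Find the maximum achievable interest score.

Allowing fractional choices, the relaxed optimum would be about 78.3, but courses are indivisible.
Networks + Algorithms + Databases + HCI + ML: credit hours 13 + 2 + 11 + 15 + 7 = 48 ≤ 55, interest score 19 + 18 + 3 + 11 + 19 = 70.
Networks + Algorithms + HCI + ML + Compilers: credit hours 13 + 2 + 15 + 7 + 14 = 51 ≤ 55, interest score 19 + 18 + 11 + 19 + 10 = 77.
Networks + Graphics + Algorithms + HCI + ML: credit hours 13 + 12 + 2 + 15 + 7 = 49 ≤ 55, interest score 19 + 4 + 18 + 11 + 19 = 71.
Best is Networks, Algorithms, HCI, ML, and Compilers with total interest score 77.

77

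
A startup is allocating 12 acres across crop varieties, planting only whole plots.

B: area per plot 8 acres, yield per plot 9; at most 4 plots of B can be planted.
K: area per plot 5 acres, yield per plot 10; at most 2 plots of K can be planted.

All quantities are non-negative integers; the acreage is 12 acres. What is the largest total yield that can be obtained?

K has the best ratio (10/5); taking only K gives at most 2×10 = 20 (stopped by the area limit).
Optimal: 2×K: area 10 ≤ 12, yield 2·10 = 20.

20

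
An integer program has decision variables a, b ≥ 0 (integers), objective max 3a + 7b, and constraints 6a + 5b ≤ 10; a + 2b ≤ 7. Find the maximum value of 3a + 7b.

(a,b)=(0,2) is feasible, giving 14.
(a,b)=(0,1) is feasible, giving 7.
No feasible integer point exceeds 14.

14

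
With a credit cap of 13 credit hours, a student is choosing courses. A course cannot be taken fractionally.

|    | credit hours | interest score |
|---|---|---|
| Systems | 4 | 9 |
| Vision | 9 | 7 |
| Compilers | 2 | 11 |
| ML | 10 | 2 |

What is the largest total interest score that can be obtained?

20

Allowing fractional choices, the relaxed optimum would be about 25.4, but courses are indivisible.
Vision + Compilers: credit hours 9 + 2 = 11 ≤ 13, interest score 7 + 11 = 18.
Systems + Compilers: credit hours 4 + 2 = 6 ≤ 13, interest score 9 + 11 = 20.
Best is Systems and Compilers with total interest score 20.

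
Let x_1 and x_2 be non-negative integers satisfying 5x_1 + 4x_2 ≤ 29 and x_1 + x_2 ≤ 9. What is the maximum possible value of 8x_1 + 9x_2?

63

The continuous relaxation peaks at (0, 7.25) with value 65.25; rounding to a feasible lattice point costs some objective.
(x_1,x_2)=(0,7): 5·0+4·7=28≤29, 1·0+1·7=7≤9, objective 63.
(x_1,x_2)=(1,6): 5·1+4·6=29≤29, 1·1+1·6=7≤9, objective 62.
(x_1,x_2)=(0,6): 5·0+4·6=24≤29, 1·0+1·6=6≤9, objective 54.
No feasible integer point exceeds 63.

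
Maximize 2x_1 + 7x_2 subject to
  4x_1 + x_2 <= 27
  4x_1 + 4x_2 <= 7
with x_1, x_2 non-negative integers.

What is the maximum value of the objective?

7

(x_1,x_2)=(0,1) is feasible, giving 7.
(x_1,x_2)=(1,0) is feasible, giving 2.
(x_1,x_2)=(0,0) is feasible, giving 0.
The best lattice point is (0,1), giving 7.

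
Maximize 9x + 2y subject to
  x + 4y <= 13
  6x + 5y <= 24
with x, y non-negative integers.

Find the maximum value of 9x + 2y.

36

(x,y)=(4,0) is feasible, giving 36.
(x,y)=(3,1) is feasible, giving 29.
The best lattice point is (4,0), giving 36.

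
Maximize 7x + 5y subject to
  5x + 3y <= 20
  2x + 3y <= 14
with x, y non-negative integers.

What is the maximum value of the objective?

Relaxing integrality, the LP optimum is 30.67 at (x,y) = (2, 3.33), which is not an integer point.
(x,y)=(2,3): 5·2+3·3=19≤20, 2·2+3·3=13≤14, objective 29.
(x,y)=(1,4): 5·1+3·4=17≤20, 2·1+3·4=14≤14, objective 27.
(x,y)=(2,2): 5·2+3·2=16≤20, 2·2+3·2=10≤14, objective 24.
(x,y)=(1,3): 5·1+3·3=14≤20, 2·1+3·3=11≤14, objective 22.
The best lattice point is (2,3), giving 29.

29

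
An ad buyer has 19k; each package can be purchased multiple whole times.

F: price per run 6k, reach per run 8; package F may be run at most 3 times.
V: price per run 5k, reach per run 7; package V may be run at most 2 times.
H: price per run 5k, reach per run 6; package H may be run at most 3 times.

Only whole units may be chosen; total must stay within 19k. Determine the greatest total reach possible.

3×F: price 18 ≤ 19, reach 3·8 = 24.
2×F and 1×V: price 17 ≤ 19, reach 2·8 + 1·7 = 23.
Best is 24.

24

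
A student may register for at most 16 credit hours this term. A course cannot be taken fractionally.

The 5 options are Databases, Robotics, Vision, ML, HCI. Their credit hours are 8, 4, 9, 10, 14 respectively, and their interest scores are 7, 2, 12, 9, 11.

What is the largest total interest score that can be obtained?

14

Treat it as a binary knapsack problem.
Take Robotics and Vision: credit hours 4 + 9 = 13 ≤ 16, interest score 2 + 12 = 14.
No other feasible combination does better.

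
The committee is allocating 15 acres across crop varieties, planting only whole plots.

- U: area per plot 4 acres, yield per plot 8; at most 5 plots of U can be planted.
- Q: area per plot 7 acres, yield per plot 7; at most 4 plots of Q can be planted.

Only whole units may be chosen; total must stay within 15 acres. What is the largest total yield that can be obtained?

Take 3×U: area 12 ≤ 15, yield 3·8 = 24.
No other integer combination yields more.

24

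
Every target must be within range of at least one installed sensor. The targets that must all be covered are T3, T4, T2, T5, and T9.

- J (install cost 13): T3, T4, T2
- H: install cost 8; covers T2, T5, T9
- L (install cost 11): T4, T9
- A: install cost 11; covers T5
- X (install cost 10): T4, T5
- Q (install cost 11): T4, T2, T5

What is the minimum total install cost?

21

Choose J and H: together they cover T3, T4, T2, T5, T9 — every target.
Total install cost: 13 + 8 = 21.
No cover costs less than 21.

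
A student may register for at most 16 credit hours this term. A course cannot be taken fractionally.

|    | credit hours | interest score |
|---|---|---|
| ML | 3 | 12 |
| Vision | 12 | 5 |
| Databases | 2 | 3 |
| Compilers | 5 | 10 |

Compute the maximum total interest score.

25

Allowing fractional choices, the relaxed optimum would be about 27.5, but courses are indivisible.
ML + Compilers: credit hours 3 + 5 = 8 ≤ 16, interest score 12 + 10 = 22.
ML + Databases + Compilers: credit hours 3 + 2 + 5 = 10 ≤ 16, interest score 12 + 3 + 10 = 25.
Best is ML, Databases, and Compilers with total interest score 25.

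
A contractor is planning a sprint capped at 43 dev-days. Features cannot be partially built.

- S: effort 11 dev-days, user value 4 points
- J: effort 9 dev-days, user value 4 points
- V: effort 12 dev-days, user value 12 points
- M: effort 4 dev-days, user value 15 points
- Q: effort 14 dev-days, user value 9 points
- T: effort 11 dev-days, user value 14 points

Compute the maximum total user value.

50

Treat it as a binary knapsack problem.
J + V + M + T: effort 9 + 12 + 4 + 11 = 36 ≤ 43, user value 4 + 12 + 15 + 14 = 45.
V + M + Q + T: effort 12 + 4 + 14 + 11 = 41 ≤ 43, user value 12 + 15 + 9 + 14 = 50.
Best is V, M, Q, and T with total user value 50.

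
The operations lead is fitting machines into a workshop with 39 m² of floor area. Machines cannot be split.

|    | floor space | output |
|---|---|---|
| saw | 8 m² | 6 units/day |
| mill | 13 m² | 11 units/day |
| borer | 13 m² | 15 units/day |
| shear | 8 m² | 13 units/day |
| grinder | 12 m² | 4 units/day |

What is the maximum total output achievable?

39

Allowing fractional choices, the relaxed optimum would be about 42.8, but machines are indivisible.
mill + borer + shear: floor space 13 + 13 + 8 = 34 ≤ 39, output 11 + 15 + 13 = 39.
saw + borer + shear: floor space 8 + 13 + 8 = 29 ≤ 39, output 6 + 15 + 13 = 34.
Best is mill, borer, and shear with total output 39.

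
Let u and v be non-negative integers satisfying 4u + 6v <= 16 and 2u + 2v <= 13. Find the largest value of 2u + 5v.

12

(u,v)=(1,2): 4·1+6·2=16≤16, 2·1+2·2=6≤13, objective 12.
(u,v)=(0,2): 4·0+6·2=12≤16, 2·0+2·2=4≤13, objective 10.
(u,v)=(2,1): 4·2+6·1=14≤16, 2·2+2·1=6≤13, objective 9.
Maximum is 12 at (u,v)=(1,2).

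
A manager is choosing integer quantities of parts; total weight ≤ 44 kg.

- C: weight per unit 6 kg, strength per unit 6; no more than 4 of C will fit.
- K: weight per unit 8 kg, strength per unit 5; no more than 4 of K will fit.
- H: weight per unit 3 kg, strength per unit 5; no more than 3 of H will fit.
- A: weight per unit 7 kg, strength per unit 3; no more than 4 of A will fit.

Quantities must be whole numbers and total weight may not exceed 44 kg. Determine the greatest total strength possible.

44

H has the best ratio (5/3); taking only H gives at most 3×5 = 15 (stopped by the supply cap of 3).
Mixing does better — 4×C, 1×K, and 3×H: weight 41 ≤ 44, strength 4·6 + 1·5 + 3·5 = 44.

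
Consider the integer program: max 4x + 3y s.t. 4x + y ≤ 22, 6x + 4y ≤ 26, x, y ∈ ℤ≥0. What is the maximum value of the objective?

19

(x,y)=(1,5): 4·1+1·5=9≤22, 6·1+4·5=26≤26, objective 19.
(x,y)=(0,6): 4·0+1·6=6≤22, 6·0+4·6=24≤26, objective 18.
Maximum is 19 at (x,y)=(1,5).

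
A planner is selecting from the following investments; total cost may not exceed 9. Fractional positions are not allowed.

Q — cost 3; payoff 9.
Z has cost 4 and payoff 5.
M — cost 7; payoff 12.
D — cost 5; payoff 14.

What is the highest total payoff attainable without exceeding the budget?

Allowing fractional choices, the relaxed optimum would be about 24.7, but investments are indivisible.
Q + D: cost 3 + 5 = 8 ≤ 9, payoff 9 + 14 = 23.
Z + D: cost 4 + 5 = 9 ≤ 9, payoff 5 + 14 = 19.
Best is Q and D with total payoff 23.

23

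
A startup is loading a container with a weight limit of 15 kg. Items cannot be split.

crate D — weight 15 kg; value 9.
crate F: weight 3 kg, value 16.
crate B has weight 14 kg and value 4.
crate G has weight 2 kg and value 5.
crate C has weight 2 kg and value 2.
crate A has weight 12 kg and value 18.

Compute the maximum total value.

Allowing fractional choices, the relaxed optimum would be about 36.0, but items are indivisible.
crate F + crate G + crate C: weight 3 + 2 + 2 = 7 ≤ 15, value 16 + 5 + 2 = 23.
crate G + crate A: weight 2 + 12 = 14 ≤ 15, value 5 + 18 = 23.
crate F + crate A: weight 3 + 12 = 15 ≤ 15, value 16 + 18 = 34.
Best is crate F and crate A with total value 34.

34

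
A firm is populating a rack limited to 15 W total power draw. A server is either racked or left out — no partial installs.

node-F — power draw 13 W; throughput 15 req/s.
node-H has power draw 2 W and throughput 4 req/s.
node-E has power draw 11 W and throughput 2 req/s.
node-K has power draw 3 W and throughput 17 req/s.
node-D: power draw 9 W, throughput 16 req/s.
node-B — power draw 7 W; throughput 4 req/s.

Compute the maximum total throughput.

37

This is an integer program with binary decision variables.
Allowing fractional choices, the relaxed optimum would be about 38.2, but servers are indivisible.
node-K + node-D: power draw 3 + 9 = 12 ≤ 15, throughput 17 + 16 = 33.
node-H + node-K + node-D: power draw 2 + 3 + 9 = 14 ≤ 15, throughput 4 + 17 + 16 = 37.
Best is node-H, node-K, and node-D with total throughput 37.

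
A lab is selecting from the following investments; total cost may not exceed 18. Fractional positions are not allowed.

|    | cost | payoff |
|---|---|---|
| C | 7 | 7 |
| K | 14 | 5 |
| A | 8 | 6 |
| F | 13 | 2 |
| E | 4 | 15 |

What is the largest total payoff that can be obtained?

22

Allowing fractional choices, the relaxed optimum would be about 27.2, but investments are indivisible.
C + E: cost 7 + 4 = 11 ≤ 18, payoff 7 + 15 = 22.
A + E: cost 8 + 4 = 12 ≤ 18, payoff 6 + 15 = 21.
Best is C and E with total payoff 22.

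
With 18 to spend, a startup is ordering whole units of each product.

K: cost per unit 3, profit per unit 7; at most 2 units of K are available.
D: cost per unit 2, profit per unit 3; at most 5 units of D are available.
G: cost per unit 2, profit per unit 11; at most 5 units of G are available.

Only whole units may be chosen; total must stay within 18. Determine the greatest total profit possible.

72

G has the best ratio (11/2); taking only G gives at most 5×11 = 55 (stopped by the supply cap of 5).
Mixing does better — 2×K, 1×D, and 5×G: cost 18 ≤ 18, profit 2·7 + 1·3 + 5·11 = 72.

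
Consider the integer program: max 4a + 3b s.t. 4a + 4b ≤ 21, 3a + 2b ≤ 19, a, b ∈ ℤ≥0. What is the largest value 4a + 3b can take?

(a,b)=(5,0): 4·5+4·0=20≤21, 3·5+2·0=15≤19, objective 20.
(a,b)=(4,1): 4·4+4·1=20≤21, 3·4+2·1=14≤19, objective 19.
(a,b)=(4,0): 4·4+4·0=16≤21, 3·4+2·0=12≤19, objective 16.
The best lattice point is (5,0), giving 20.

20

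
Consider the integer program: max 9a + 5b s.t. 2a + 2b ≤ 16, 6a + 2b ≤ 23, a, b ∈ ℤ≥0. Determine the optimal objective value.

44

(a,b)=(1,7) is feasible, giving 44.
(a,b)=(2,5) is feasible, giving 43.
(a,b)=(0,8) is feasible, giving 40.
(a,b)=(1,6) is feasible, giving 39.
Maximum is 44 at (a,b)=(1,7).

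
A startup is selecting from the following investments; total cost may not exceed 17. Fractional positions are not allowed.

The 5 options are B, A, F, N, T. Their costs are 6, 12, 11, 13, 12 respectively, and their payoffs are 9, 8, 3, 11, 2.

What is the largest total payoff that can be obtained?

Allowing fractional choices, the relaxed optimum would be about 18.3, but investments are indivisible.
B + F: cost 6 + 11 = 17 ≤ 17, payoff 9 + 3 = 12.
B: cost 6 ≤ 17, payoff 9.
N: cost 13 ≤ 17, payoff 11.
Best is B and F with total payoff 12.

12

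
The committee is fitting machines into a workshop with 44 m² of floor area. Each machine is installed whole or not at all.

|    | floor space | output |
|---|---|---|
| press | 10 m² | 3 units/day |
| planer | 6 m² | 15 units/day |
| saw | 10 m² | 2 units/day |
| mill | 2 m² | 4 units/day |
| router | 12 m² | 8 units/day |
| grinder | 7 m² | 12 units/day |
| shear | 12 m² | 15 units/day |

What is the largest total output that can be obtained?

planer + router + grinder + shear: floor space 6 + 12 + 7 + 12 = 37 ≤ 44, output 15 + 8 + 12 + 15 = 50.
planer + mill + router + grinder + shear: floor space 6 + 2 + 12 + 7 + 12 = 39 ≤ 44, output 15 + 4 + 8 + 12 + 15 = 54.
Best is planer, mill, router, grinder, and shear with total output 54.

54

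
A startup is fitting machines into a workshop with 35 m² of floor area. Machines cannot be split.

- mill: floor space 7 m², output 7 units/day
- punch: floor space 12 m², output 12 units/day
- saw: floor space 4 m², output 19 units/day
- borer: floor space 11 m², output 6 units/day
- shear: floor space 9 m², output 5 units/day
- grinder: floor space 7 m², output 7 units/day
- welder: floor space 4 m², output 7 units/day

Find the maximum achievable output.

52

This is a 0-1 knapsack instance.
Allowing fractional choices, the relaxed optimum would be about 52.6, but machines are indivisible.
mill + saw + borer + grinder + welder: floor space 7 + 4 + 11 + 7 + 4 = 33 ≤ 35, output 7 + 19 + 6 + 7 + 7 = 46.
mill + punch + saw + welder: floor space 7 + 12 + 4 + 4 = 27 ≤ 35, output 7 + 12 + 19 + 7 = 45.
mill + punch + saw + grinder + welder: floor space 7 + 12 + 4 + 7 + 4 = 34 ≤ 35, output 7 + 12 + 19 + 7 + 7 = 52.
Best is mill, punch, saw, grinder, and welder with total output 52.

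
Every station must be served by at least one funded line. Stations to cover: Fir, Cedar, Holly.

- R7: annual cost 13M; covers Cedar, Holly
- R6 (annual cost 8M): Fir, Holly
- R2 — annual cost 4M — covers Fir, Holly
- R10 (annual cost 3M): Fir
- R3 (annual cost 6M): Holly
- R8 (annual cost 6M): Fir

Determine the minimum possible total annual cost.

The greedy cost-per-new-station heuristic would pick R2 and R7 for 17, but a cheaper cover exists.
Choose R7 and R10: together they cover Fir, Cedar, Holly — every station.
Total annual cost: 13 + 3 = 16.
No cover costs less than 16.

16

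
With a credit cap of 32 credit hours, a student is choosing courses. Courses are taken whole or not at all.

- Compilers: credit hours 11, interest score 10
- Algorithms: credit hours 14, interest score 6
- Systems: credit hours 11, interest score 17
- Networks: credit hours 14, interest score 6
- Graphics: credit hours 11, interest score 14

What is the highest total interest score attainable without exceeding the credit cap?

31

Systems + Graphics: credit hours 11 + 11 = 22 ≤ 32, interest score 17 + 14 = 31.
Compilers + Systems: credit hours 11 + 11 = 22 ≤ 32, interest score 10 + 17 = 27.
Compilers + Graphics: credit hours 11 + 11 = 22 ≤ 32, interest score 10 + 14 = 24.
Best is Systems and Graphics with total interest score 31.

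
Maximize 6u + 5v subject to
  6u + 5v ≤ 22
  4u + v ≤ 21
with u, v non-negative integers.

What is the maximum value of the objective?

22

(u,v)=(2,2) is feasible, giving 22.
(u,v)=(1,3) is feasible, giving 21.
(u,v)=(2,1) is feasible, giving 17.
No feasible integer point exceeds 22.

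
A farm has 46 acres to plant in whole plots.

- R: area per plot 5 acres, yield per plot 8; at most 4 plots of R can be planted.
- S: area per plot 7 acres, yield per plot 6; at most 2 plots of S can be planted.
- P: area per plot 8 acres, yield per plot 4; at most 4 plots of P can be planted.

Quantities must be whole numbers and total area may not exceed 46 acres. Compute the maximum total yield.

This is a bounded integer knapsack.
R has the best ratio (8/5); taking only R gives at most 4×8 = 32 (stopped by the supply cap of 4).
Mixing does better — 4×R, 2×S, and 1×P: area 42 ≤ 46, yield 4·8 + 2·6 + 1·4 = 48.

48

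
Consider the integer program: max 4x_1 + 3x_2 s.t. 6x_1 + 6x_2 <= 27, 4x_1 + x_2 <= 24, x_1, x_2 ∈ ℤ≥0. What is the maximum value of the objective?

16

(x_1,x_2)=(4,0): 6·4+6·0=24≤27, 4·4+1·0=16≤24, objective 16.
(x_1,x_2)=(3,1): 6·3+6·1=24≤27, 4·3+1·1=13≤24, objective 15.
(x_1,x_2)=(3,0): 6·3+6·0=18≤27, 4·3+1·0=12≤24, objective 12.
Maximum is 16 at (x_1,x_2)=(4,0).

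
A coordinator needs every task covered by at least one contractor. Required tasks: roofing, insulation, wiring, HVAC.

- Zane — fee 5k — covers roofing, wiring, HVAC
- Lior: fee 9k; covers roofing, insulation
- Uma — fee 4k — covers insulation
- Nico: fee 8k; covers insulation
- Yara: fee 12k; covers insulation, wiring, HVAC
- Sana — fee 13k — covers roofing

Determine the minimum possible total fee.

9

This is a weighted set-cover instance.
Choose Zane and Uma: together they cover roofing, insulation, wiring, HVAC — every task.
Total fee: 5 + 4 = 9.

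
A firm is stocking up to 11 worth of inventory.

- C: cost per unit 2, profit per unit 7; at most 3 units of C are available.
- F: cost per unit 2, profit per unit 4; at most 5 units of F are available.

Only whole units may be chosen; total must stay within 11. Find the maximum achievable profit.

This is a bounded integer knapsack.
Take 3×C and 2×F: cost 10 ≤ 11, profit 3·7 + 2·4 = 29.
C has the best ratio (7/2) and is taken to its limit of 3; remaining capacity is filled optimally with the others.

29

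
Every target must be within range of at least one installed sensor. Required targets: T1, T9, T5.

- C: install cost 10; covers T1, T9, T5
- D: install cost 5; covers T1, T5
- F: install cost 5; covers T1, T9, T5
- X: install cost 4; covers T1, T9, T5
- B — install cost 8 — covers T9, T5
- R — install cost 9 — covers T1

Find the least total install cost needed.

4

X alone covers T1, T9, T5 — every target.
Total install cost: 4.
No cover costs less than 4.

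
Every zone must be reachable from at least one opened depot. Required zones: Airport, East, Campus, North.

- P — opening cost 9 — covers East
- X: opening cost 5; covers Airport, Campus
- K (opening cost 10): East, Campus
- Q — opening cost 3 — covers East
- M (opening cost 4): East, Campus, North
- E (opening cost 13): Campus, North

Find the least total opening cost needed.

9

Choose X and M: together they cover Airport, East, Campus, North — every zone.
Total opening cost: 5 + 4 = 9.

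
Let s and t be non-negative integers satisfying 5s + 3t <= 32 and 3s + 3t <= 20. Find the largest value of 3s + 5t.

30

Relaxing integrality, the LP optimum is 33.33 at (s,t) = (0, 6.67), which is not an integer point.
(s,t)=(0,6): 5·0+3·6=18≤32, 3·0+3·6=18≤20, objective 30.
(s,t)=(1,5): 5·1+3·5=20≤32, 3·1+3·5=18≤20, objective 28.
The best lattice point is (0,6), giving 30.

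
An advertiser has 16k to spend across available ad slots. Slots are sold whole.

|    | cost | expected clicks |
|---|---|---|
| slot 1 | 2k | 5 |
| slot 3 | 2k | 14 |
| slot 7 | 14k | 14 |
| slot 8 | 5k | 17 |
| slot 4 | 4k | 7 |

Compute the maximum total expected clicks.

43

Take slot 1, slot 3, slot 8, and slot 4: cost 2 + 2 + 5 + 4 = 13 ≤ 16, expected clicks 5 + 14 + 17 + 7 = 43.
No other feasible combination does better.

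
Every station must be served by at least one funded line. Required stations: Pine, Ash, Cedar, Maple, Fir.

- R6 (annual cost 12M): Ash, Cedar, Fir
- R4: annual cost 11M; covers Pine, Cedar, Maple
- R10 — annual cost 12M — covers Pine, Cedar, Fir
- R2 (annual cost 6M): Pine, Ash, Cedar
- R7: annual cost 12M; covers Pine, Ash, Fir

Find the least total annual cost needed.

This is an integer covering problem.
The greedy cost-per-new-station heuristic would pick R2, R4, and R6 for 29, but a cheaper cover exists.
Choose R6 and R4: together they cover Pine, Ash, Cedar, Maple, Fir — every station.
Total annual cost: 12 + 11 = 23.
No cover costs less than 23.

23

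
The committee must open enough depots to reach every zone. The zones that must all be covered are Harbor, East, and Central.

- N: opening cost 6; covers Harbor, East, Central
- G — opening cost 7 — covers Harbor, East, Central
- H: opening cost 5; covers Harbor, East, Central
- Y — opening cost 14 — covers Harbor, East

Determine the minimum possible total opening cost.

This is a weighted set-cover instance.
H alone covers Harbor, East, Central — every zone.
Total opening cost: 5.
No cover costs less than 5.

5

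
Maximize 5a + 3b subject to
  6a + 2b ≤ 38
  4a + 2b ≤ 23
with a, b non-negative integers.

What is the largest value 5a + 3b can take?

(a,b)=(0,11) is feasible, giving 33.
(a,b)=(0,10) is feasible, giving 30.
No feasible integer point exceeds 33.

33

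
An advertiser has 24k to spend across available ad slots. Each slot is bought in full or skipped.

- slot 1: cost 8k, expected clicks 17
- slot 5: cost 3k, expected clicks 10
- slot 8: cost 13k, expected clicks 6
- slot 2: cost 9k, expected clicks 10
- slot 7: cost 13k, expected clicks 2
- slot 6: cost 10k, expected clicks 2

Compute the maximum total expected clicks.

slot 1 + slot 5 + slot 2: cost 8 + 3 + 9 = 20 ≤ 24, expected clicks 17 + 10 + 10 = 37.
slot 1 + slot 5 + slot 6: cost 8 + 3 + 10 = 21 ≤ 24, expected clicks 17 + 10 + 2 = 29.
slot 1 + slot 5 + slot 8: cost 8 + 3 + 13 = 24 ≤ 24, expected clicks 17 + 10 + 6 = 33.
Best is slot 1, slot 5, and slot 2 with total expected clicks 37.

37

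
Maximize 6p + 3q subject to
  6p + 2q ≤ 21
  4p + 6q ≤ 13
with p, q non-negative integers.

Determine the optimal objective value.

18

Relaxing integrality, the LP optimum is 19.50 at (p,q) = (3.25, 0), which is not an integer point.
(p,q)=(3,0): 6·3+2·0=18≤21, 4·3+6·0=12≤13, objective 18.
(p,q)=(2,0): 6·2+2·0=12≤21, 4·2+6·0=8≤13, objective 12.
The best lattice point is (3,0), giving 18.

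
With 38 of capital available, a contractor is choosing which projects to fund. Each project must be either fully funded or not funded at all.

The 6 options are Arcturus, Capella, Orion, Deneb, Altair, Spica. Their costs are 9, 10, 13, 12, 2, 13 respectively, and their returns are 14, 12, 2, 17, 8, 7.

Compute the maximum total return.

51

Allowing fractional choices, the relaxed optimum would be about 53.7, but projects are indivisible.
Arcturus + Capella + Deneb + Altair: cost 9 + 10 + 12 + 2 = 33 ≤ 38, return 14 + 12 + 17 + 8 = 51.
Arcturus + Deneb + Altair + Spica: cost 9 + 12 + 2 + 13 = 36 ≤ 38, return 14 + 17 + 8 + 7 = 46.
Best is Arcturus, Capella, Deneb, and Altair with total return 51.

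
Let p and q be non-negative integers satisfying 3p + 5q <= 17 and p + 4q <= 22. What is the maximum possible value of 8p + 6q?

(p,q)=(5,0): 3·5+5·0=15≤17, 1·5+4·0=5≤22, objective 40.
(p,q)=(4,1): 3·4+5·1=17≤17, 1·4+4·1=8≤22, objective 38.
(p,q)=(4,0): 3·4+5·0=12≤17, 1·4+4·0=4≤22, objective 32.
The best lattice point is (5,0), giving 40.

40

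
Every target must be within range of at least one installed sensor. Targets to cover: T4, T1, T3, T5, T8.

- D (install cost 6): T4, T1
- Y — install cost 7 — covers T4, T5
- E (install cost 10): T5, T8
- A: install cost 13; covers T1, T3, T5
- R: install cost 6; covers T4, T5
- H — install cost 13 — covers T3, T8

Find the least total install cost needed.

25

The greedy cost-per-new-target heuristic would pick D, E, and A for 29, but a cheaper cover exists.
Choose D, R, and H: together they cover T4, T1, T3, T5, T8 — every target.
Total install cost: 6 + 6 + 13 = 25.
No cover costs less than 25.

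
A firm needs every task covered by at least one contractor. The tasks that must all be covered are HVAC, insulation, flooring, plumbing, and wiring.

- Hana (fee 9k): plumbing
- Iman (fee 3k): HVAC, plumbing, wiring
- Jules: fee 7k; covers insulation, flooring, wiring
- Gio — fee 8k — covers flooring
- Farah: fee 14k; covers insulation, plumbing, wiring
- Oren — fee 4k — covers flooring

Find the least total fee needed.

This is a weighted set-cover instance.
Choose Iman and Jules: together they cover HVAC, insulation, flooring, plumbing, wiring — every task.
Total fee: 3 + 7 = 10.
No cover costs less than 10.

10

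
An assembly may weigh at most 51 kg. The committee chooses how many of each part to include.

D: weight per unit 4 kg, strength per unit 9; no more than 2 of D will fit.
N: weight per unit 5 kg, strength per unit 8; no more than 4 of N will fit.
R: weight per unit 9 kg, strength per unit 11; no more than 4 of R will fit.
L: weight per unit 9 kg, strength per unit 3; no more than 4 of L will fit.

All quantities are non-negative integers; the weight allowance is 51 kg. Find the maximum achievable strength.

75

This is a bounded integer knapsack.
Take 2×D, 3×N, and 3×R: weight 50 ≤ 51, strength 2·9 + 3·8 + 3·11 = 75.
D has the best ratio (9/4) and is taken to its limit of 2; remaining capacity is filled optimally with the others.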